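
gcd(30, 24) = 6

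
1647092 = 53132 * 31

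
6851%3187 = 477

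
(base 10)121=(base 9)144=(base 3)11111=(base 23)56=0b1111001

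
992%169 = 147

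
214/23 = 9 + 7/23 ≈ 9.30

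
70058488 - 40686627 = 29371861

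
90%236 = 90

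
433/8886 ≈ 0.0487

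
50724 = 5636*9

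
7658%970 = 868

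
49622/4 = 12405 + 1/2 = 12405.50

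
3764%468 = 20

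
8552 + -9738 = -1186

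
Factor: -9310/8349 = -1 * 2^1 * 3^(-1) * 5^1 * 7^2 * 11^(-2) * 19^1 * 23^(-1)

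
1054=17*62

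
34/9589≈0.00355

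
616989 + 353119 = 970108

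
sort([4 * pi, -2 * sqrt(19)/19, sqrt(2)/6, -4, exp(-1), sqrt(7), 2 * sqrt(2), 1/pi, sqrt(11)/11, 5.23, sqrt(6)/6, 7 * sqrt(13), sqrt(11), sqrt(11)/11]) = [-4, -2 * sqrt(19)/19, sqrt(2)/6, sqrt(11)/11, sqrt(11)/11, 1/pi, exp(-1), sqrt(6)/6, sqrt(7), 2 * sqrt(2), sqrt(11), 5.23, 4 * pi, 7 * sqrt(13)]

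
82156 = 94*874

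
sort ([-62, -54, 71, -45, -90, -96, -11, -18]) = [-96, -90, -62, -54, -45, -18, -11, 71]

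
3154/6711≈0.470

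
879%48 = 15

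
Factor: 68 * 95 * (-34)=-1 * 2^3 * 5^1 * 17^2 * 19^1=-219640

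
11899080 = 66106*180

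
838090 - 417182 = 420908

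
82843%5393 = 1948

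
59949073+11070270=71019343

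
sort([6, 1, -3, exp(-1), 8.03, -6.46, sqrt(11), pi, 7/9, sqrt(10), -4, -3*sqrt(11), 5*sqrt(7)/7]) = [-3*sqrt(11), -6.46, -4, -3, exp(-1), 7/9, 1, 5*sqrt(7)/7, pi, sqrt(10), sqrt(11), 6, 8.03]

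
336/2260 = 84/565 ≈ 0.149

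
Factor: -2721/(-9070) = 2^(-1) * 3^1 * 5^(-1) = 3/10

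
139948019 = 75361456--64586563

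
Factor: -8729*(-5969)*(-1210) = -1*2^1*5^1*7^1*11^2*29^1*43^1*47^1*127^1 = -63045115210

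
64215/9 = 7135 = 7135.00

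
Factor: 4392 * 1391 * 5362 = 2^4 * 3^2 * 7^1 * 13^1 * 61^1 * 107^1 * 383^1 = 32757916464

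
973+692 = 1665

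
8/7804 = 2/1951 ≈ 0.00103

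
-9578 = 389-9967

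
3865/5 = 773 = 773.00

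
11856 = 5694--6162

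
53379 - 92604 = -39225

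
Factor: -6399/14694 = -1*2^(-1)*3^3*31^(-1) = -27/62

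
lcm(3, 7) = 21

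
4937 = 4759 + 178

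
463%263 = 200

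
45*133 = 5985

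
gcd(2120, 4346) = 106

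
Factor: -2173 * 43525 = -1 * 5^2 * 41^1 * 53^1 * 1741^1 = -94579825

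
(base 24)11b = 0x263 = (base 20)1ab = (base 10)611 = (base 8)1143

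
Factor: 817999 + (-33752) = 29^1*27043^1 = 784247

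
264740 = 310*854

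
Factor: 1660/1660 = 1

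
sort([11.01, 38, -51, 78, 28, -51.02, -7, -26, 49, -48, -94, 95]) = [-94, -51.02, -51, -48, -26, -7, 11.01, 28, 38, 49, 78, 95]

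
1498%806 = 692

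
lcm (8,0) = 0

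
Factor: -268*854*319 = -1*2^3*7^1*11^1*29^1*61^1*67^1 = -73010168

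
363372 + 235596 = 598968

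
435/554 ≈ 0.785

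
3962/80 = 49 + 21/40 ≈ 49.53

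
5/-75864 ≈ -0.0000659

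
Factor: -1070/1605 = -1 * 2^1 * 3^(-1) = -2/3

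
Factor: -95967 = -1*3^2*10663^1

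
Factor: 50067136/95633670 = 2^5*3^(-1)*5^(-1)*7^1*11^(-1)*17^(-1)*23^1*43^1*113^1*17047^(-1) = 25033568/47816835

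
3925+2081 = 6006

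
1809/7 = 258 + 3/7 ≈ 258.43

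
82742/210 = 394 + 1/105 ≈ 394.01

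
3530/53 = 66 + 32/53 ≈ 66.60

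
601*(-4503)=-2706303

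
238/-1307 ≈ -0.182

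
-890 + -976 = -1866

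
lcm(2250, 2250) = 2250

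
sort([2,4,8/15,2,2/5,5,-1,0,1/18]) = [-1,0,1/18,2/5,8/15,2,2,4,5]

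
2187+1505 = 3692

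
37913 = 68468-30555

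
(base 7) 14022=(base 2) 111011001101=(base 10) 3789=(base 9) 5170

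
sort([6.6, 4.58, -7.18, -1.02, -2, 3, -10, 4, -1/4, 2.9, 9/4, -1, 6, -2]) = [-10, -7.18, -2, -2, -1.02, -1, -1/4, 9/4, 2.9, 3, 4, 4.58, 6, 6.6]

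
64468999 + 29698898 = 94167897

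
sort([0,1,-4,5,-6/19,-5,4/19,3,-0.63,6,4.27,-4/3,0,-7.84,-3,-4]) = [-7.84,-5,-4,-4,-3,-4/3,-0.63,-6/19,0,0,4/19,1,3,4.27,5,6]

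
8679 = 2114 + 6565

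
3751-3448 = 303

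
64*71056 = 4547584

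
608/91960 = 4/605 ≈ 0.00661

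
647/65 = 9 + 62/65 ≈ 9.95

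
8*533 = 4264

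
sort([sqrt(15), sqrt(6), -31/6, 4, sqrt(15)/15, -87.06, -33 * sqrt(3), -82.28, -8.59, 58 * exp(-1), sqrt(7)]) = [-87.06, -82.28, -33 * sqrt(3), -8.59, -31/6, sqrt(15)/15, sqrt(6), sqrt(7), sqrt(15), 4, 58 * exp(-1)]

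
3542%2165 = 1377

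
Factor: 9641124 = 2^2 * 3^2 * 31^1 * 53^1 * 163^1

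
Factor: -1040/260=-1 * 2^2=-4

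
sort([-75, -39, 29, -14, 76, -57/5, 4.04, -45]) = [-75, -45, -39, -14, -57/5, 4.04, 29, 76]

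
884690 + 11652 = 896342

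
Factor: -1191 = -1*3^1*397^1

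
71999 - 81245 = -9246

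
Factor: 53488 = 2^4*3343^1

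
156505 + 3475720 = 3632225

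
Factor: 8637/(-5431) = -1 * 3^1 * 2879^1 * 5431^(-1)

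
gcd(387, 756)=9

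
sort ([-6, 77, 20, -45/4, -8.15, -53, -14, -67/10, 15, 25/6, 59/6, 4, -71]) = [-71, -53, -14, -45/4, -8.15, -67/10, -6, 4, 25/6, 59/6, 15, 20, 77]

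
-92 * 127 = -11684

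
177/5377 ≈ 0.0329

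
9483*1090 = 10336470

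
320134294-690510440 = -370376146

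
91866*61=5603826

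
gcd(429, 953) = 1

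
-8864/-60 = 2216/15 ≈ 147.73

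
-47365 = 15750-63115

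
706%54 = 4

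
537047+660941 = 1197988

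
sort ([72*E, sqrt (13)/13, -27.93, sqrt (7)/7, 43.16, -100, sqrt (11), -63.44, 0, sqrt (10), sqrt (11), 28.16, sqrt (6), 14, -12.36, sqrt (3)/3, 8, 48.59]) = [-100, -63.44, -27.93, -12.36, 0, sqrt (13)/13, sqrt (7)/7, sqrt (3)/3, sqrt (6), sqrt (10), sqrt (11), sqrt (11), 8, 14, 28.16, 43.16, 48.59, 72*E]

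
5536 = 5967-431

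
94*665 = 62510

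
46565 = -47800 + 94365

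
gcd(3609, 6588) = 9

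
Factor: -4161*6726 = -1*2^1*3^2*19^2*59^1*73^1 = -27986886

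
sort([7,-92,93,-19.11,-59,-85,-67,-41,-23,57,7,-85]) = [-92,-85,-85,-67,-59,-41,-23,-19.11,7,7,57,93]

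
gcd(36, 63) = 9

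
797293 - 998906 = -201613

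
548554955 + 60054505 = 608609460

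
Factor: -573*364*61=-1*2^2*3^1*7^1*13^1*61^1*191^1=-12722892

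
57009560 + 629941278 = 686950838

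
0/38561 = 0 = 0.00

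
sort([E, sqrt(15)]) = [E, sqrt(15)]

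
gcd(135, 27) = 27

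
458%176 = 106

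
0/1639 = 0 = 0.00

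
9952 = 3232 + 6720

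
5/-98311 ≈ -0.0000509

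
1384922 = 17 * 81466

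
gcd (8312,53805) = 1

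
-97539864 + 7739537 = -89800327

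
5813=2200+3613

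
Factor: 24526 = 2^1*12263^1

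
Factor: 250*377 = 2^1*5^3*13^1*29^1 = 94250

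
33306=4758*7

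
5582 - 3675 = 1907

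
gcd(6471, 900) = 9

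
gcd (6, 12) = 6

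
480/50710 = 48/5071≈0.00947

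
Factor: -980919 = -1 * 3^2 * 108991^1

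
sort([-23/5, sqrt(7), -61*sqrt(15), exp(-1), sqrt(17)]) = [-61*sqrt(15), -23/5, exp(-1), sqrt(7), sqrt(17)]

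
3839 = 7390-3551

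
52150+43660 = 95810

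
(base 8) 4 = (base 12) 4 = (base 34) 4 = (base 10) 4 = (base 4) 10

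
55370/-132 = -27685/66 ≈ -419.47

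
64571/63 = 1024 + 59/63 ≈ 1024.94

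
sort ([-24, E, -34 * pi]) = [-34 * pi, -24, E]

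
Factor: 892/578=2^1*17^(-2)*223^1=446/289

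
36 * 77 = 2772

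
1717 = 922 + 795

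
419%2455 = 419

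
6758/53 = 127 + 27/53 ≈ 127.51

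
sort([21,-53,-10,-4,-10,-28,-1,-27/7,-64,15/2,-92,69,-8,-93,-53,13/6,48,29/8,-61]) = [-93,-92,-64,-61,-53,-53,-28,-10,-10,-8,-4,-27/7,-1,13/6,29/8,15/2,21,48,69]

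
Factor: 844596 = 2^2*3^2*29^1*809^1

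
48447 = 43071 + 5376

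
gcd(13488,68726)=2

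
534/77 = 6 + 72/77 ≈ 6.94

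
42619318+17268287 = 59887605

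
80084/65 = 1232 + 4/65≈1232.06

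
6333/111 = 57 + 2/37 ≈ 57.05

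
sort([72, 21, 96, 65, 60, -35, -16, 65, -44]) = [-44, -35, -16, 21, 60, 65, 65, 72, 96]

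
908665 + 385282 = 1293947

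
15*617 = 9255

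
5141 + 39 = 5180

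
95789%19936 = 16045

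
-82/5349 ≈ -0.0153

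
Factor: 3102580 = 2^2*5^1*13^1*11933^1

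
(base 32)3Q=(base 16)7A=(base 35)3H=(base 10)122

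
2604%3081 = 2604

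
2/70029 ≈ 0.0000286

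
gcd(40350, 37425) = 75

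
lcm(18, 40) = 360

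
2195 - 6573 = -4378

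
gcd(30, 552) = 6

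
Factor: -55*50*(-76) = 2^3*5^3*11^1*19^1 = 209000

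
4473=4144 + 329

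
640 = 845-205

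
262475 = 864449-601974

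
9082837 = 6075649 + 3007188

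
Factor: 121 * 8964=2^2 * 3^3 * 11^2 * 83^1=1084644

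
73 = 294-221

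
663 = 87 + 576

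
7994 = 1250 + 6744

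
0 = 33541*0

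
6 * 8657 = 51942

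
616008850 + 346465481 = 962474331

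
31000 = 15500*2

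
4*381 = 1524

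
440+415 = 855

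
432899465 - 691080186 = -258180721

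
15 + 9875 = 9890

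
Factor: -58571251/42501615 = -1*3^(-1)*5^(-1)*13^(-1)*17^(-1)*607^1*12821^(-1)*96493^1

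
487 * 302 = 147074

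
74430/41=1815 + 15/41 ≈ 1815.37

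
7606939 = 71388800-63781861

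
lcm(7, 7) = 7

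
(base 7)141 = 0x4e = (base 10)78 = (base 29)2k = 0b1001110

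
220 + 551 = 771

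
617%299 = 19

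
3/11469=1/3823 ≈ 0.000262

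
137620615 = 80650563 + 56970052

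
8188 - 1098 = 7090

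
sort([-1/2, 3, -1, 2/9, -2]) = [-2, -1, -1/2, 2/9, 3]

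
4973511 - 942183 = 4031328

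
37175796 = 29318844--7856952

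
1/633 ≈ 0.00158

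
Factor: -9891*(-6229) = 3^2*7^1*157^1*6229^1 = 61611039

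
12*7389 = 88668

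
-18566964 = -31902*582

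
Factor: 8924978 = 2^1 * 4462489^1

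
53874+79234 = 133108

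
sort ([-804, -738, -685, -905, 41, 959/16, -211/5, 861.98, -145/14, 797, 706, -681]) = [-905, -804, -738, -685, -681, -211/5, -145/14, 41, 959/16, 706, 797, 861.98]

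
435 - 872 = -437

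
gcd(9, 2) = 1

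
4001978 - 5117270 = -1115292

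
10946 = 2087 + 8859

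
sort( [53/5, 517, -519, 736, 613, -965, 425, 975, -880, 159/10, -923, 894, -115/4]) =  [-965, -923, -880, -519, -115/4, 53/5, 159/10, 425, 517, 613, 736, 894, 975]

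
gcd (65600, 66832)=16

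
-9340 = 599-9939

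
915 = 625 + 290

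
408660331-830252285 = -421591954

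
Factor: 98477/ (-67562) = -1*2^ (-1)*11^ (-1)*19^1*37^ (-1)*71^1*73^1*83^ (-1)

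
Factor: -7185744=-1*2^4*3^2*139^1*359^1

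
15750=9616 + 6134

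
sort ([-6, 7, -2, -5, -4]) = [-6, -5, -4, -2, 7]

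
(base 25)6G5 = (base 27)5IO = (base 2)1000000111011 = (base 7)15054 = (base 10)4155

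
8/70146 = 4/35073 ≈ 0.000114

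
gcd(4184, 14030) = 2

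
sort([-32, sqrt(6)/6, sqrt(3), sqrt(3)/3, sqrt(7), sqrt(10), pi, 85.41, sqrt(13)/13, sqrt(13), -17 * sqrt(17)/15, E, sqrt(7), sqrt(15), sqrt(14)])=[-32, -17 * sqrt(17)/15, sqrt(13)/13, sqrt(6)/6, sqrt(3)/3, sqrt(3), sqrt(7), sqrt(7), E, pi, sqrt(10), sqrt(13), sqrt(14), sqrt(15), 85.41]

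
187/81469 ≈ 0.00230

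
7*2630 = 18410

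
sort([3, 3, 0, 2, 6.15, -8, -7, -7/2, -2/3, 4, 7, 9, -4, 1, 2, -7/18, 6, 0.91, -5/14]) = [-8, -7, -4, -7/2, -2/3, -7/18, -5/14, 0, 0.91, 1, 2, 2, 3, 3, 4, 6, 6.15, 7, 9]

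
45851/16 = 2865 + 11/16 ≈ 2865.69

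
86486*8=691888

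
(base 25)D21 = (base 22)GJE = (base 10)8176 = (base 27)B5M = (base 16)1FF0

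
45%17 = 11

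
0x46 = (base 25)2k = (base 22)34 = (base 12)5a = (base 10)70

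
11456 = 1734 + 9722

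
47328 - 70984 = -23656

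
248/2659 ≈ 0.0933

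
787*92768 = 73008416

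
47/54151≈0.000868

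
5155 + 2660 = 7815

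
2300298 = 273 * 8426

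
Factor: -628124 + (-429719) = -1 * 43^1 * 73^1 * 337^1 = -1057843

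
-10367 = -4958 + -5409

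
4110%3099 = 1011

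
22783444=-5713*(-3988)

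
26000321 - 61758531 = -35758210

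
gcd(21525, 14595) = 105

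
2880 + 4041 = 6921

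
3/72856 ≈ 0.0000412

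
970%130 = 60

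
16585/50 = 331 + 7/10 = 331.70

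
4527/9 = 503 = 503.00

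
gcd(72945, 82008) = 9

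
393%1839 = 393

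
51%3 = 0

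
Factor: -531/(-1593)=3^(-1)=1/3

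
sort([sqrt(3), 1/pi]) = [1/pi, sqrt(3)]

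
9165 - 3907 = 5258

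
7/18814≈0.000372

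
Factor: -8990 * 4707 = -1 * 2^1 * 3^2 * 5^1 * 29^1 * 31^1 * 523^1 = -42315930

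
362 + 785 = 1147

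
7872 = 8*984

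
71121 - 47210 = 23911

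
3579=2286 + 1293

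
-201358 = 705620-906978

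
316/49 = 6 + 22/49 ≈ 6.45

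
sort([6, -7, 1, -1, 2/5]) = [-7, -1, 2/5, 1, 6]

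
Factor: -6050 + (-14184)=-1*2^1*67^1*151^1=-20234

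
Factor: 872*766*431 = 2^4*109^1*383^1*431^1 = 287887312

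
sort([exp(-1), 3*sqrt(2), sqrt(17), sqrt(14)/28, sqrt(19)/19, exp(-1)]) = [sqrt(14)/28, sqrt(19)/19, exp(-1), exp(-1), sqrt(17), 3*sqrt(2)]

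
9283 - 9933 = -650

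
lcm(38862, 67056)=3419856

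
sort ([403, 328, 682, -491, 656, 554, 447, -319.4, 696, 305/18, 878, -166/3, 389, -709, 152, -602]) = [-709, -602, -491, -319.4, -166/3, 305/18, 152, 328, 389, 403, 447, 554, 656, 682, 696, 878]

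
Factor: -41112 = -1 * 2^3 * 3^2 * 571^1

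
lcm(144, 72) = 144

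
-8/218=-4/109 ≈ -0.0367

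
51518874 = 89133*578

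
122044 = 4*30511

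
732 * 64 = 46848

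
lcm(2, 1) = 2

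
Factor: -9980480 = -1*2^6*5^1*31189^1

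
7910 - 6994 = 916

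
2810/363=7 + 269/363 ≈ 7.74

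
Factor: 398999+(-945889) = -1 * 2^1 * 5^1 * 17^1 * 3217^1 = -546890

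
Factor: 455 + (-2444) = -1 * 3^2 * 13^1 * 17^1 = -1989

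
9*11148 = 100332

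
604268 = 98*6166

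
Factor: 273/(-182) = -1 * 2^(-1) * 3^1 = -3/2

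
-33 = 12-45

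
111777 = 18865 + 92912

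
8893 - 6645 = 2248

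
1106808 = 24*46117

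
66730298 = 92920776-26190478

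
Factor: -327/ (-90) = 2^ (-1) * 3^ (-1) * 5^ (-1) * 109^1 = 109/30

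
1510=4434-2924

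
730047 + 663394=1393441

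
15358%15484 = 15358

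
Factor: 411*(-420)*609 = -1*2^2*3^3*5^1*7^2*29^1*137^1 = -105125580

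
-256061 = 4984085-5240146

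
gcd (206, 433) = 1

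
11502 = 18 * 639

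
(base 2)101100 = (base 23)1l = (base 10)44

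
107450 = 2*53725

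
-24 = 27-51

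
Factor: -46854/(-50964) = 2^(-1) * 3^1 * 19^1 * 31^(-1) = 57/62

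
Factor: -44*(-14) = 2^3*7^1*11^1 = 616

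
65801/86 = 765 + 11/86 ≈ 765.13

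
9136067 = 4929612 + 4206455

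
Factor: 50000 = 2^4 * 5^5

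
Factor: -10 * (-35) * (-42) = -1 * 2^2 * 3^1 * 5^2 * 7^2 = -14700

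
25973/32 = 811 + 21/32 ≈ 811.66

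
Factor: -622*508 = -1*2^3*127^1*311^1 = -315976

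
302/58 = 151/29 ≈ 5.21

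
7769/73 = 106 + 31/73 ≈ 106.42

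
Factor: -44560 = -1*2^4*5^1*557^1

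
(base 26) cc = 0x144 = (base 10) 324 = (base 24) dc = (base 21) f9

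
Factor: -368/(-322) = 2^3 * 7^(-1) = 8/7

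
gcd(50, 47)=1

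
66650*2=133300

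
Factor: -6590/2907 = -1*2^1*3^(-2)*5^1*17^(-1)*19^(-1)*659^1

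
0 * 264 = 0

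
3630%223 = 62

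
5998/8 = 749 + 3/4 = 749.75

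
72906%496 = 490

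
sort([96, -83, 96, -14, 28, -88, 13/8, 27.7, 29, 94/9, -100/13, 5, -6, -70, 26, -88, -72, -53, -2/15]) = [-88, -88, -83, -72, -70, -53, -14, -100/13, -6, -2/15, 13/8, 5, 94/9, 26, 27.7, 28, 29, 96, 96]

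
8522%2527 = 941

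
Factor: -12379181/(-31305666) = 2^(-1)*3^(-1)*7^(-1)*47^(-1)*15859^(-1)*12379181^1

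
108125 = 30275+77850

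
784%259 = 7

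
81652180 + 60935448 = 142587628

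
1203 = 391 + 812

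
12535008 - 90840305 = -78305297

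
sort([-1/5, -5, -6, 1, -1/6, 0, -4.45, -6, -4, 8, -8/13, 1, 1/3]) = [-6, -6, -5, -4.45, -4, -8/13, -1/5, -1/6, 0, 1/3, 1, 1, 8]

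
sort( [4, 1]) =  [1, 4]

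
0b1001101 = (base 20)3h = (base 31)2f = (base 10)77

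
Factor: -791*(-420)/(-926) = -1*2^1*3^1*5^1*7^2*113^1*463^(-1) = -166110/463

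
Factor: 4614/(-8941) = -1 * 2^1 * 3^1 * 769^1 * 8941^(-1)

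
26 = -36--62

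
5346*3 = 16038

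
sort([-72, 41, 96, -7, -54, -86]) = [-86, -72, -54, -7, 41, 96]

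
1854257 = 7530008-5675751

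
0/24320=0=0.00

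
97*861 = 83517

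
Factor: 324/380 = 3^4*5^(-1)*19^(-1) = 81/95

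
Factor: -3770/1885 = -1 * 2^1 = -2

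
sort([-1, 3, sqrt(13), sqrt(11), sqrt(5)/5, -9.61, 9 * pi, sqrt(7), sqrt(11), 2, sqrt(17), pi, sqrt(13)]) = [-9.61, -1, sqrt(5)/5, 2, sqrt(7), 3, pi, sqrt(11), sqrt(11), sqrt(13), sqrt(13), sqrt(17), 9 * pi]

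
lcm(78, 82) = 3198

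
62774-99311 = -36537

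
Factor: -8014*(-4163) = 2^1*23^1*181^1*4007^1 = 33362282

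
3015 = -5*(-603)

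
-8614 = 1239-9853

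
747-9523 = -8776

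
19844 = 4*4961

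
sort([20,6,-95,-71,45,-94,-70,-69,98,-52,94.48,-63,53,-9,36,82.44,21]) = [-95,-94,-71,-70,-69,-63,-52,-9,6,20,21,36,45,53,82.44,94.48,98]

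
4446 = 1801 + 2645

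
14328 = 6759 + 7569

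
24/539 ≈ 0.0445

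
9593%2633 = 1694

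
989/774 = 23/18 ≈ 1.28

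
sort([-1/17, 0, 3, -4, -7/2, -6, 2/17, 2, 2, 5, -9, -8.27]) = [-9, -8.27, -6, -4, -7/2, -1/17, 0, 2/17, 2, 2, 3, 5]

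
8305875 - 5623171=2682704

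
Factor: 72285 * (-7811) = -1 * 3^1 * 5^1 * 61^1 * 73^1 * 79^1 * 107^1 = -564618135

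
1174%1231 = 1174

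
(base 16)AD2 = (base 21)65J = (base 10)2770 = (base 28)3EQ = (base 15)C4A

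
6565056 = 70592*93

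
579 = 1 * 579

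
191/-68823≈-0.00278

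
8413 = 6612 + 1801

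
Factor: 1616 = 2^4*101^1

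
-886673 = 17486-904159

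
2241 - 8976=-6735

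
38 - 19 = 19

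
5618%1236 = 674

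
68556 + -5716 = 62840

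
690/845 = 138/169≈0.817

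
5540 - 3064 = 2476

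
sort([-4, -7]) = [-7, -4]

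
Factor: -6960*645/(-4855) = 2^4*3^2*5^1*29^1*43^1*971^(-1) = 897840/971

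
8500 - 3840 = 4660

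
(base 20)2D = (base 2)110101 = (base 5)203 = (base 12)45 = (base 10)53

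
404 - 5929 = -5525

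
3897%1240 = 177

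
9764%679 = 258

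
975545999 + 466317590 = 1441863589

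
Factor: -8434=-1*2^1*4217^1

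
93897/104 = 902 + 89/104 ≈ 902.86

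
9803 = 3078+6725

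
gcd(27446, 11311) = 1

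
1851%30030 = 1851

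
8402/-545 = -15-227/545 ≈ -15.42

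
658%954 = 658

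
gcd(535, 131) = 1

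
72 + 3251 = 3323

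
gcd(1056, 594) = 66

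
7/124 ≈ 0.0565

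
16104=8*2013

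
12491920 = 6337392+6154528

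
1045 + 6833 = 7878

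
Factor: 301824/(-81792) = -1*2^1*71^(-1)*131^1 = -262/71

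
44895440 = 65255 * 688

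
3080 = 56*55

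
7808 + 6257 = 14065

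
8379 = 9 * 931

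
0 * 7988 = 0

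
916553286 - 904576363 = 11976923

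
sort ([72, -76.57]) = [-76.57, 72]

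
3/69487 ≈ 0.0000432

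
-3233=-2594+-639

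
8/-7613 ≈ -0.00105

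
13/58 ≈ 0.224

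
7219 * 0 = 0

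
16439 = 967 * 17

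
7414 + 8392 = 15806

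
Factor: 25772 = 2^2 * 17^1 * 379^1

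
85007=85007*1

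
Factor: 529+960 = 1489^1 = 1489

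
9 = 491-482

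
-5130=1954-7084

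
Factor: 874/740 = 2^(-1) * 5^(-1) * 19^1 * 23^1 * 37^(-1) = 437/370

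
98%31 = 5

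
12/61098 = 2/10183≈0.000196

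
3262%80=62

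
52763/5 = 10552 + 3/5 = 10552.60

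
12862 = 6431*2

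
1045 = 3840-2795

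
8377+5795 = 14172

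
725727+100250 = 825977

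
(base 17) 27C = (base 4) 23011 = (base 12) 4B1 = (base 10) 709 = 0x2C5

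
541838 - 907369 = -365531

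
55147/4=13786 + 3/4=13786.75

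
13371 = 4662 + 8709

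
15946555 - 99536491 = -83589936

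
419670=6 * 69945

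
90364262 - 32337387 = 58026875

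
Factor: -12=-1*2^2*3^1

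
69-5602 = -5533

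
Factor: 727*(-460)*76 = -1*2^4*5^1*19^1*23^1*727^1 = -25415920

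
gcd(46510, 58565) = 5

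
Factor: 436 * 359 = 2^2 * 109^1 * 359^1 = 156524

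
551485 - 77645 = 473840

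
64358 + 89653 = 154011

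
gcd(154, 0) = 154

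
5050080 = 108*46760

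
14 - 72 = -58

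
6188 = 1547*4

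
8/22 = 4/11 ≈ 0.364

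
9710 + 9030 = 18740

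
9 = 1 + 8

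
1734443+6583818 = 8318261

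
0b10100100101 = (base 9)1723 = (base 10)1317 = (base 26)1oh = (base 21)2kf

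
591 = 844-253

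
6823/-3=-2274 - 1/3 ≈ -2274.33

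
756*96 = 72576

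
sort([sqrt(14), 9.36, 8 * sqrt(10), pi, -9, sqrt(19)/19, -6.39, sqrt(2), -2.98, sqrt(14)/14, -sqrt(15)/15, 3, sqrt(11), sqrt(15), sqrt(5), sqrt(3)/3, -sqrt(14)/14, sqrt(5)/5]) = [-9, -6.39, -2.98, -sqrt(14)/14, -sqrt(15)/15, sqrt(19)/19, sqrt(14)/14, sqrt(5)/5, sqrt(3)/3, sqrt(2), sqrt(5), 3, pi, sqrt(11), sqrt(14), sqrt(15), 9.36, 8 * sqrt(10)]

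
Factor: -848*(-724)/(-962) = -1*2^5*13^(-1)*37^(-1)*53^1*181^1 = -306976/481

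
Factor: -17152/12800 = -1 * 2^ (-1) * 5^ (-2) * 67^1 = -67/50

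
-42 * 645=-27090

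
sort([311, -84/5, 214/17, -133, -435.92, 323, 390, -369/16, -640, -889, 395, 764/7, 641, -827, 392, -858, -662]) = [-889, -858, -827, -662, -640, -435.92, -133, -369/16, -84/5, 214/17, 764/7, 311, 323, 390, 392, 395, 641]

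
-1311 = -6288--4977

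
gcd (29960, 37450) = 7490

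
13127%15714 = 13127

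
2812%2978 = 2812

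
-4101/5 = -820 - 1/5 = -820.20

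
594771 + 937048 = 1531819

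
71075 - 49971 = 21104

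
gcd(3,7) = 1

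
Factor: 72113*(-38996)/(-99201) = 2^2*3^(-1)*37^1*43^(-1)*769^(-1)*1949^1*9749^1 = 2812118548/99201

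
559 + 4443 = 5002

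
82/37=2+8/37≈2.22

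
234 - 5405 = -5171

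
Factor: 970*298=2^2*5^1*97^1*149^1=289060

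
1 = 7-6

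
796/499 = 1 + 297/499 ≈ 1.60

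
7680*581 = 4462080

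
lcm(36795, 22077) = 110385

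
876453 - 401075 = 475378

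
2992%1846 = 1146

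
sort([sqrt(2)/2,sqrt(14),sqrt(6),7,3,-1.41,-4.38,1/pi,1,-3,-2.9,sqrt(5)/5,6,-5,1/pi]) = [-5,-4.38,-3,-2.9,-1.41,1/pi,1/pi,sqrt(5)/5,sqrt(2)/2,1,sqrt(6),3,sqrt(14),6,7]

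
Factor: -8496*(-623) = 2^4*3^2*7^1*59^1*89^1 = 5293008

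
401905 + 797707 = 1199612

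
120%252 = 120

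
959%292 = 83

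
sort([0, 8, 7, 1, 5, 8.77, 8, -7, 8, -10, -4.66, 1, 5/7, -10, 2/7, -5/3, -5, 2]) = [-10, -10, -7, -5, -4.66, -5/3, 0, 2/7, 5/7, 1, 1, 2, 5, 7, 8, 8, 8, 8.77]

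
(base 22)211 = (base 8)1737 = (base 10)991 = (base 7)2614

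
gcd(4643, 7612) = 1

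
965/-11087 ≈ -0.0870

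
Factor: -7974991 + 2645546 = -1 * 5^1 * 11^2 * 23^1 * 383^1 = -5329445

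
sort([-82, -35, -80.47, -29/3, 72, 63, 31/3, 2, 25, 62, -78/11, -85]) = [-85, -82, -80.47, -35, -29/3, -78/11, 2, 31/3, 25, 62, 63, 72]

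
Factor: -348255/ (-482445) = 109^1*151^ (-1) = 109/151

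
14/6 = 7/3 ≈ 2.33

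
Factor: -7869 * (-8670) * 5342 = 2^2 * 3^2 * 5^1 * 17^2 * 43^1 * 61^1 * 2671^1 = 364453836660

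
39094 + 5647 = 44741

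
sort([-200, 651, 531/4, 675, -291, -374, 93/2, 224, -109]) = [-374, -291, -200, -109, 93/2, 531/4, 224, 651, 675]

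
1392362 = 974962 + 417400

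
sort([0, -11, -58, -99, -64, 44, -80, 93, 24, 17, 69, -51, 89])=[-99, -80, -64, -58, -51, -11, 0, 17, 24, 44, 69, 89, 93]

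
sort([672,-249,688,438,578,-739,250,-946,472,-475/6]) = [-946,-739,-249,-475/6,250,438,472,578,672,688]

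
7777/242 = 32 + 3/22 ≈ 32.14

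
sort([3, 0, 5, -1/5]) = [-1/5, 0, 3, 5]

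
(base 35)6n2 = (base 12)4879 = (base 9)12163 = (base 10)8157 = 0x1fdd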